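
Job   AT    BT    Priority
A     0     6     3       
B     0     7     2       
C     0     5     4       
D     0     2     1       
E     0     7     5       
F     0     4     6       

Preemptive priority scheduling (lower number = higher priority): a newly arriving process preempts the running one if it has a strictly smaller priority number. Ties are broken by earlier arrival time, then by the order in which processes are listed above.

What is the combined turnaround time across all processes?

Schedule: | D 0-2 | B 2-9 | A 9-15 | C 15-20 | E 20-27 | F 27-31 |
Completion: A=15  B=9  C=20  D=2  E=27  F=31
Turnaround = completion − arrival: A=15, B=9, C=20, D=2, E=27, F=31
Total turnaround = 15 + 9 + 20 + 2 + 27 + 31 = 104

104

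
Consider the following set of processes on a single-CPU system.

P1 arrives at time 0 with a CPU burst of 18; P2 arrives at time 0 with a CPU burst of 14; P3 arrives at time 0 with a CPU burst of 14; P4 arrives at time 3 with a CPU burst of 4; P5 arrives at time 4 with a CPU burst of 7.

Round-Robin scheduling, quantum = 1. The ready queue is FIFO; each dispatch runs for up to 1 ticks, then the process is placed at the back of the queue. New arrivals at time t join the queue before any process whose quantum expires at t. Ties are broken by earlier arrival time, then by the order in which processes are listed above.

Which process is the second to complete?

P5

Schedule: | P1 0-1 | P2 1-2 | P3 2-3 | P1 3-4 | P2 4-5 | P4 5-6 | P3 6-7 | P5 7-8 | P1 8-9 | P2 9-10 | P4 10-11 | P3 11-12 | P5 12-13 | P1 13-14 | P2 14-15 | P4 15-16 | P3 16-17 | P5 17-18 | P1 18-19 | P2 19-20 | P4 20-21 | P3 21-22 | P5 22-23 | P1 23-24 | P2 24-25 | P3 25-26 | P5 26-27 | P1 27-28 | P2 28-29 | P3 29-30 | P5 30-31 | P1 31-32 | P2 32-33 | P3 33-34 | P5 34-35 | P1 35-36 | P2 36-37 | P3 37-38 | P1 38-39 | P2 39-40 | P3 40-41 | P1 41-42 | P2 42-43 | P3 43-44 | P1 44-45 | P2 45-46 | P3 46-47 | P1 47-48 | P2 48-49 | P3 49-50 | P1 50-51 | P2 51-52 | P3 52-53 | P1 53-57 |
Completion: P1=57  P2=52  P3=53  P4=21  P5=35
Turnaround (C−A): P1=57  P2=52  P3=53  P4=18  P5=31
Finish order: P4 → P5 → P2 → P3 → P1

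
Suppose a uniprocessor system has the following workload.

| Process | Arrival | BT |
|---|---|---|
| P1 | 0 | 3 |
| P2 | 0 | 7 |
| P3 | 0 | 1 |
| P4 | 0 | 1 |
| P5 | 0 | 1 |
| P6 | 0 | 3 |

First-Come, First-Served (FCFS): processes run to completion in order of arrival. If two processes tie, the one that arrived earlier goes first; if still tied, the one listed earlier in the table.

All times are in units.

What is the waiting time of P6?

Gantt: | P1 0-3 | P2 3-10 | P3 10-11 | P4 11-12 | P5 12-13 | P6 13-16 |
Completion: P1=3  P2=10  P3=11  P4=12  P5=13  P6=16
Waiting(P6) = turnaround − burst = 16 − 3 = 13

13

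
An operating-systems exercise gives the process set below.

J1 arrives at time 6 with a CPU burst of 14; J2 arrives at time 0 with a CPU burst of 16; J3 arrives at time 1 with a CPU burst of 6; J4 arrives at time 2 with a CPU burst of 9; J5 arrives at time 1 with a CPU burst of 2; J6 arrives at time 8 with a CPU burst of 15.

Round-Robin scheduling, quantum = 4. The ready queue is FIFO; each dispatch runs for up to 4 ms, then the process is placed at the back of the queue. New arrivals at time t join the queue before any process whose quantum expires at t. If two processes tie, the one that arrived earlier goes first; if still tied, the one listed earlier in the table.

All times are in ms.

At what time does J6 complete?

62

Schedule: | J2 0-4 | J3 4-8 | J5 8-10 | J4 10-14 | J2 14-18 | J1 18-22 | J6 22-26 | J3 26-28 | J4 28-32 | J2 32-36 | J1 36-40 | J6 40-44 | J4 44-45 | J2 45-49 | J1 49-53 | J6 53-57 | J1 57-59 | J6 59-62 |
Completion: J1=59  J2=49  J3=28  J4=45  J5=10  J6=62
Turnaround (C−A): J1=53  J2=49  J3=27  J4=43  J5=9  J6=54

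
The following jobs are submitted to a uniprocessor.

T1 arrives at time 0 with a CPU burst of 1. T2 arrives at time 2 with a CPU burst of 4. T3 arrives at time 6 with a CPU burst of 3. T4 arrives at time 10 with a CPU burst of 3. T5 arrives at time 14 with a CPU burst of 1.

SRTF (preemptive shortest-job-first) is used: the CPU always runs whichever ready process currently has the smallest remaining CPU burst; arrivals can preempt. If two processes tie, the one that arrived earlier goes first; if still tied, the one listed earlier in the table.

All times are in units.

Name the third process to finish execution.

T3

Schedule: | T1 0-1 | idle 1-2 | T2 2-6 | T3 6-9 | idle 9-10 | T4 10-13 | idle 13-14 | T5 14-15 |
Completion: T1=1  T2=6  T3=9  T4=13  T5=15
Turnaround (C−A): T1=1  T2=4  T3=3  T4=3  T5=1
Finish order: T1 → T2 → T3 → T4 → T5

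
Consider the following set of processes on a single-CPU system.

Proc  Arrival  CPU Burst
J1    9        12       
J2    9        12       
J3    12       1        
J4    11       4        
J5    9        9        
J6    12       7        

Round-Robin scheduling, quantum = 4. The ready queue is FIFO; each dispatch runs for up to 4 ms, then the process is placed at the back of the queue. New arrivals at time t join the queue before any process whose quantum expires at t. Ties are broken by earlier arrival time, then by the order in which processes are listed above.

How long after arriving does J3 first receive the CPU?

13

Schedule: | idle 0-9 | J1 9-13 | J2 13-17 | J5 17-21 | J4 21-25 | J3 25-26 | J6 26-30 | J1 30-34 | J2 34-38 | J5 38-42 | J6 42-45 | J1 45-49 | J2 49-53 | J5 53-54 |
Completion: J1=49  J2=53  J3=26  J4=25  J5=54  J6=45
Response(J3) = first start − arrival = 25 − 12 = 13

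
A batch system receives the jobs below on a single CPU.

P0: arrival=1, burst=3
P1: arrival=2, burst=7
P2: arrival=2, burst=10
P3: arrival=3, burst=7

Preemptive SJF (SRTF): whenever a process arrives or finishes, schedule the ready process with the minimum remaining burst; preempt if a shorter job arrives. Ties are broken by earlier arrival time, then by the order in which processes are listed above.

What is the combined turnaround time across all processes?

Schedule: | idle 0-1 | P0 1-4 | P1 4-11 | P3 11-18 | P2 18-28 |
Completion: P0=4  P1=11  P2=28  P3=18
Turnaround = completion − arrival: P0=3, P1=9, P2=26, P3=15
Total turnaround = 3 + 9 + 26 + 15 = 53

53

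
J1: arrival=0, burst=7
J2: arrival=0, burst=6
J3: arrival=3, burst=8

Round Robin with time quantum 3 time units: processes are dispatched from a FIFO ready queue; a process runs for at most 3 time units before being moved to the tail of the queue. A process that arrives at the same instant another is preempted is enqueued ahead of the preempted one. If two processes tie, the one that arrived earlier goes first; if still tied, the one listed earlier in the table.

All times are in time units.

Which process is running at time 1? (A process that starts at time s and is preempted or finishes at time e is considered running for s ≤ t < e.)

Gantt: | J1 0-3 | J2 3-6 | J3 6-9 | J1 9-12 | J2 12-15 | J3 15-18 | J1 18-19 | J3 19-21 |
Completion: J1=19  J2=15  J3=21

J1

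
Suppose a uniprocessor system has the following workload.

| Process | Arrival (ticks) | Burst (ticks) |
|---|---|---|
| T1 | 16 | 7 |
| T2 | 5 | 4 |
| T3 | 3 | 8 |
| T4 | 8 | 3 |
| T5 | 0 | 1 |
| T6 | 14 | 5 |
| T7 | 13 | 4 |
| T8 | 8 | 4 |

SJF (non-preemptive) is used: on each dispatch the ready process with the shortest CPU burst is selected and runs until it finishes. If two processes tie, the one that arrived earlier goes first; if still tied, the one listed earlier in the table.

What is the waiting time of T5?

0

Schedule: | T5 0-1 | idle 1-3 | T3 3-11 | T4 11-14 | T2 14-18 | T8 18-22 | T7 22-26 | T6 26-31 | T1 31-38 |
Completion: T1=38  T2=18  T3=11  T4=14  T5=1  T6=31  T7=26  T8=22
Turnaround (C−A): T1=22  T2=13  T3=8  T4=6  T5=1  T6=17  T7=13  T8=14
Waiting(T5) = turnaround − burst = 1 − 1 = 0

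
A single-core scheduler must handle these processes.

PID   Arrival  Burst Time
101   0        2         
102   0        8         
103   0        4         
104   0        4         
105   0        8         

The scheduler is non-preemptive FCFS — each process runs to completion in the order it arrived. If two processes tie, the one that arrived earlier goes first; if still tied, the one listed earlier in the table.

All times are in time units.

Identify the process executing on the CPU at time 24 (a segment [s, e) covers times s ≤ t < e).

105

Schedule: | 101 0-2 | 102 2-10 | 103 10-14 | 104 14-18 | 105 18-26 |
Completion: 101=2  102=10  103=14  104=18  105=26
Turnaround (C−A): 101=2  102=10  103=14  104=18  105=26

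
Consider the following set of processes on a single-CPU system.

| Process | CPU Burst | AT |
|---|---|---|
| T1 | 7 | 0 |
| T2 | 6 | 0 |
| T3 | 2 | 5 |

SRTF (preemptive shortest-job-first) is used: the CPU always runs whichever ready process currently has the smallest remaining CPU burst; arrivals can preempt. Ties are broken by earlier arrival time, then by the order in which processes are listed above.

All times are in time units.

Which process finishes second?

Gantt: | T2 0-6 | T3 6-8 | T1 8-15 |
Completion: T1=15  T2=6  T3=8
Turnaround (C−A): T1=15  T2=6  T3=3
Finish order: T2 → T3 → T1

T3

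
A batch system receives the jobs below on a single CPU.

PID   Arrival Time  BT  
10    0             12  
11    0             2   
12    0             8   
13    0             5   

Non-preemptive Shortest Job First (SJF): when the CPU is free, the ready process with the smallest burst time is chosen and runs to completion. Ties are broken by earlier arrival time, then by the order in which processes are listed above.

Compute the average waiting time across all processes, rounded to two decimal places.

6.00

Timeline: | 11 0-2 | 13 2-7 | 12 7-15 | 10 15-27 |
Completion: 10=27  11=2  12=15  13=7
Turnaround (C−A): 10=27  11=2  12=15  13=7
Waiting times: 10=15, 11=0, 12=7, 13=2
Average waiting = (15+0+7+2) / 4 = 24/4 = 6.00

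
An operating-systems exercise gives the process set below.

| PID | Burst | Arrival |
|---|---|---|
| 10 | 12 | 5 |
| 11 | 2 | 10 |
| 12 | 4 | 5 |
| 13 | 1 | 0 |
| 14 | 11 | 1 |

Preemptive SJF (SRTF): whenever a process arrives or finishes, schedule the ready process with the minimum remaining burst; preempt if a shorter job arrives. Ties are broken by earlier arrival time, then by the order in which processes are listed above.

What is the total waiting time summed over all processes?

19

Gantt: | 13 0-1 | 14 1-5 | 12 5-9 | 14 9-10 | 11 10-12 | 14 12-18 | 10 18-30 |
Completion: 10=30  11=12  12=9  13=1  14=18
Turnaround (C−A): 10=25  11=2  12=4  13=1  14=17
Waiting = turnaround − burst: 10=13, 11=0, 12=0, 13=0, 14=6
Total waiting = 13 + 0 + 0 + 0 + 6 = 19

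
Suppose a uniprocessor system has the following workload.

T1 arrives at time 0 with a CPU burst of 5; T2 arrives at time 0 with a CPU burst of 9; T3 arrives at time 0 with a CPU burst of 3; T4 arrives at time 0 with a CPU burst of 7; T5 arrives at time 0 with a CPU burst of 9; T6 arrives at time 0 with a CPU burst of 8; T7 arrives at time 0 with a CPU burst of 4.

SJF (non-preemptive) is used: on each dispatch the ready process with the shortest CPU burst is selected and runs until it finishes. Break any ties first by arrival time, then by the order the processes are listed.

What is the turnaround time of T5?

45

Gantt: | T3 0-3 | T7 3-7 | T1 7-12 | T4 12-19 | T6 19-27 | T2 27-36 | T5 36-45 |
Completion: T1=12  T2=36  T3=3  T4=19  T5=45  T6=27  T7=7
Turnaround (C−A): T1=12  T2=36  T3=3  T4=19  T5=45  T6=27  T7=7
Turnaround(T5) = completion − arrival = 45 − 0 = 45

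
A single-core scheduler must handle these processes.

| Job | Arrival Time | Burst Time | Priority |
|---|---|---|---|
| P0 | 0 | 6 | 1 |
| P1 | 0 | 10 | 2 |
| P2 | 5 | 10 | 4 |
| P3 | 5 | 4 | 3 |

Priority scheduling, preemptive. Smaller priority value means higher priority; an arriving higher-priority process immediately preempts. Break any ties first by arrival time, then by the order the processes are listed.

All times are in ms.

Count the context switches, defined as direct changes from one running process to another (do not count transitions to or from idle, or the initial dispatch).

3

Timeline: | P0 0-6 | P1 6-16 | P3 16-20 | P2 20-30 |
Completion: P0=6  P1=16  P2=30  P3=20
Turnaround (C−A): P0=6  P1=16  P2=25  P3=15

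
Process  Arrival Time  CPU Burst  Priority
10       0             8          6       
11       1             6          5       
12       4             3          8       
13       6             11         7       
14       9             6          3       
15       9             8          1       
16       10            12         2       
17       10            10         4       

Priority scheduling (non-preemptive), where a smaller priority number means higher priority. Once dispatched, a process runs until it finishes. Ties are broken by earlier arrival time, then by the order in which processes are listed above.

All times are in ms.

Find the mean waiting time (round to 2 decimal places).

Schedule: | 10 0-8 | 11 8-14 | 15 14-22 | 16 22-34 | 14 34-40 | 17 40-50 | 13 50-61 | 12 61-64 |
Completion: 10=8  11=14  12=64  13=61  14=40  15=22  16=34  17=50
Waiting times: 10=0, 11=7, 12=57, 13=44, 14=25, 15=5, 16=12, 17=30
Average waiting = (0+7+57+44+25+5+12+30) / 8 = 180/8 = 22.50

22.50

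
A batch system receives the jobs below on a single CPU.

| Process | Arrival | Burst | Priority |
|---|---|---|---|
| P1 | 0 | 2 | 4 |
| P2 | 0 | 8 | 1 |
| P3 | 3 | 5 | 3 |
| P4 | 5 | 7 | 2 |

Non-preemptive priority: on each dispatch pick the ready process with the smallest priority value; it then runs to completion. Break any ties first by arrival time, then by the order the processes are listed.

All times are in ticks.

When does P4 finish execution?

Timeline: | P2 0-8 | P4 8-15 | P3 15-20 | P1 20-22 |
Completion: P1=22  P2=8  P3=20  P4=15

15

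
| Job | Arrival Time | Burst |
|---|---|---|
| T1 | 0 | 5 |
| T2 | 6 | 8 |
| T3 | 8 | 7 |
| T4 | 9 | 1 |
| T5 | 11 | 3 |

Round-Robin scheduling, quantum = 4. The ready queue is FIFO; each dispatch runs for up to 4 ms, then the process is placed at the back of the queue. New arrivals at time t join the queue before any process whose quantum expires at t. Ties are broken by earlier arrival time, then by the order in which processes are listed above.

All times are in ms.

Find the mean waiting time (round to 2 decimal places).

5.60

Schedule: | T1 0-5 | idle 5-6 | T2 6-10 | T3 10-14 | T4 14-15 | T2 15-19 | T5 19-22 | T3 22-25 |
Completion: T1=5  T2=19  T3=25  T4=15  T5=22
Turnaround (C−A): T1=5  T2=13  T3=17  T4=6  T5=11
Waiting times: T1=0, T2=5, T3=10, T4=5, T5=8
Average waiting = (0+5+10+5+8) / 5 = 28/5 = 5.60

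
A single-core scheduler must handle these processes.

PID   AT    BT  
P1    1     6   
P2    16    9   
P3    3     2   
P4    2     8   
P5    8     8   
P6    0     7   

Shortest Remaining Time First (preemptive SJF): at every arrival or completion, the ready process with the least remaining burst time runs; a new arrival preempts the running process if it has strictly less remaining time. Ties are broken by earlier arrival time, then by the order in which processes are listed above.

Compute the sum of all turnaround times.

93

Gantt: | P6 0-3 | P3 3-5 | P6 5-9 | P1 9-15 | P4 15-23 | P5 23-31 | P2 31-40 |
Completion: P1=15  P2=40  P3=5  P4=23  P5=31  P6=9
Turnaround (C−A): P1=14  P2=24  P3=2  P4=21  P5=23  P6=9
Turnaround = completion − arrival: P1=14, P2=24, P3=2, P4=21, P5=23, P6=9
Total turnaround = 14 + 24 + 2 + 21 + 23 + 9 = 93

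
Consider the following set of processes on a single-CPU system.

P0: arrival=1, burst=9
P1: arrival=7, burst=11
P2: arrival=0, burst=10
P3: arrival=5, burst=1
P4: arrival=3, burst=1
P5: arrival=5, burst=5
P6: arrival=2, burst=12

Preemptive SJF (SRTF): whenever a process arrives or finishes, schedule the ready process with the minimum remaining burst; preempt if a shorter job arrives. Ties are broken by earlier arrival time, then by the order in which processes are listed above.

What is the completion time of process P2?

17

Schedule: | P2 0-3 | P4 3-4 | P2 4-5 | P3 5-6 | P5 6-11 | P2 11-17 | P0 17-26 | P1 26-37 | P6 37-49 |
Completion: P0=26  P1=37  P2=17  P3=6  P4=4  P5=11  P6=49
Turnaround (C−A): P0=25  P1=30  P2=17  P3=1  P4=1  P5=6  P6=47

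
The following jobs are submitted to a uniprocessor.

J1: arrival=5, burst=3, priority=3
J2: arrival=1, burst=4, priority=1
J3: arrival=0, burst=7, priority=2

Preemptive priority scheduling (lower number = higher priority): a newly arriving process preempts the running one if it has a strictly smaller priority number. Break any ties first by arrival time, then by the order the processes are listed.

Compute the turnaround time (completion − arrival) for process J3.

11

Gantt: | J3 0-1 | J2 1-5 | J3 5-11 | J1 11-14 |
Completion: J1=14  J2=5  J3=11
Turnaround (C−A): J1=9  J2=4  J3=11
Turnaround(J3) = completion − arrival = 11 − 0 = 11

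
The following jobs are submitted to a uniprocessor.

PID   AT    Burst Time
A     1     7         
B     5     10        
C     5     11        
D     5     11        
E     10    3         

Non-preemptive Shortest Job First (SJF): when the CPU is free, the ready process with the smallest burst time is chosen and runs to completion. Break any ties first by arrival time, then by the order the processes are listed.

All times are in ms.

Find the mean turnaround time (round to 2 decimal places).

Schedule: | idle 0-1 | A 1-8 | B 8-18 | E 18-21 | C 21-32 | D 32-43 |
Completion: A=8  B=18  C=32  D=43  E=21
Turnaround (C−A): A=7  B=13  C=27  D=38  E=11
Turnaround times: A=7, B=13, C=27, D=38, E=11
Average turnaround = (7+13+27+38+11) / 5 = 96/5 = 19.20

19.20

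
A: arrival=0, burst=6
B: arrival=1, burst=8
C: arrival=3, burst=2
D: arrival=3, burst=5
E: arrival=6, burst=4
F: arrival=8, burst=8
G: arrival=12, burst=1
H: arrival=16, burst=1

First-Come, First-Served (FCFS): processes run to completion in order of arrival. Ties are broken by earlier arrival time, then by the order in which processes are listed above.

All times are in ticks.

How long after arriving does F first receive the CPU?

17

Gantt: | A 0-6 | B 6-14 | C 14-16 | D 16-21 | E 21-25 | F 25-33 | G 33-34 | H 34-35 |
Completion: A=6  B=14  C=16  D=21  E=25  F=33  G=34  H=35
Turnaround (C−A): A=6  B=13  C=13  D=18  E=19  F=25  G=22  H=19
Response(F) = first start − arrival = 25 − 8 = 17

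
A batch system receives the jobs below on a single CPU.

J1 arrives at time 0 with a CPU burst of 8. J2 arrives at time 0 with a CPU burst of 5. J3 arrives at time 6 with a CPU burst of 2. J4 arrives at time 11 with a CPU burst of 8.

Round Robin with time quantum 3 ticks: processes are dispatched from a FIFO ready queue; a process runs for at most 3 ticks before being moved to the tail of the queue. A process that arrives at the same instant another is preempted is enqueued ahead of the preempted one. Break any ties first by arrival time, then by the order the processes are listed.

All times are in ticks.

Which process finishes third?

J1

Schedule: | J1 0-3 | J2 3-6 | J1 6-9 | J3 9-11 | J2 11-13 | J1 13-15 | J4 15-23 |
Completion: J1=15  J2=13  J3=11  J4=23
Finish order: J3 → J2 → J1 → J4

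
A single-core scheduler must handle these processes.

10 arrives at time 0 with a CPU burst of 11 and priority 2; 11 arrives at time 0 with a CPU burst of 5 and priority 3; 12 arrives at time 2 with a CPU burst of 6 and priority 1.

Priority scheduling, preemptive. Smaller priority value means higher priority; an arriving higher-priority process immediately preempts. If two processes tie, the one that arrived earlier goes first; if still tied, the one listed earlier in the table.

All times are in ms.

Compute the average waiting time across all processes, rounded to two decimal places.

Gantt: | 10 0-2 | 12 2-8 | 10 8-17 | 11 17-22 |
Completion: 10=17  11=22  12=8
Waiting times: 10=6, 11=17, 12=0
Average waiting = (6+17+0) / 3 = 23/3 = 7.67

7.67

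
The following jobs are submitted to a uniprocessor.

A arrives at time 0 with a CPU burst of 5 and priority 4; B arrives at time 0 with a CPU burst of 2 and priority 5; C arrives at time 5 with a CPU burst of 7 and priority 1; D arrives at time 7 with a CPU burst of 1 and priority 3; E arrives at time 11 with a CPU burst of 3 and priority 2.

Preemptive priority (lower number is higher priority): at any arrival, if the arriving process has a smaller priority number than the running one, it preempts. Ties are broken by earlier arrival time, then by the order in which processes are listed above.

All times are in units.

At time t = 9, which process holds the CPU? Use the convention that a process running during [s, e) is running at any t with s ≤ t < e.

Schedule: | A 0-5 | C 5-12 | E 12-15 | D 15-16 | B 16-18 |
Completion: A=5  B=18  C=12  D=16  E=15
Turnaround (C−A): A=5  B=18  C=7  D=9  E=4

C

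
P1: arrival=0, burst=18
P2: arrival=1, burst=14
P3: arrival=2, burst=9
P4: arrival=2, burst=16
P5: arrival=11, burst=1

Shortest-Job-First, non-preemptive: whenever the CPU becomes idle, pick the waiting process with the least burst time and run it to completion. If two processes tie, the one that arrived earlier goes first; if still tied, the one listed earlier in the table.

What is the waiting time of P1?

Gantt: | P1 0-18 | P5 18-19 | P3 19-28 | P2 28-42 | P4 42-58 |
Completion: P1=18  P2=42  P3=28  P4=58  P5=19
Turnaround (C−A): P1=18  P2=41  P3=26  P4=56  P5=8
Waiting(P1) = turnaround − burst = 18 − 18 = 0

0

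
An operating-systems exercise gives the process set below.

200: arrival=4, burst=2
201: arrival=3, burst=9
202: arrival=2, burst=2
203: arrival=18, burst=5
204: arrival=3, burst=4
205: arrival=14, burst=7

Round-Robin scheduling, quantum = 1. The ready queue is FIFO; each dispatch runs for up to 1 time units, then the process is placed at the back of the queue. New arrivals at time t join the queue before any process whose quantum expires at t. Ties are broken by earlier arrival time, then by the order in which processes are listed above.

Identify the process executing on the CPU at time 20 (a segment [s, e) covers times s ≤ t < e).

Gantt: | idle 0-2 | 202 2-3 | 201 3-4 | 204 4-5 | 202 5-6 | 200 6-7 | 201 7-8 | 204 8-9 | 200 9-10 | 201 10-11 | 204 11-12 | 201 12-13 | 204 13-14 | 201 14-15 | 205 15-16 | 201 16-17 | 205 17-18 | 201 18-19 | 203 19-20 | 205 20-21 | 201 21-22 | 203 22-23 | 205 23-24 | 201 24-25 | 203 25-26 | 205 26-27 | 203 27-28 | 205 28-29 | 203 29-30 | 205 30-31 |
Completion: 200=10  201=25  202=6  203=30  204=14  205=31
Turnaround (C−A): 200=6  201=22  202=4  203=12  204=11  205=17

205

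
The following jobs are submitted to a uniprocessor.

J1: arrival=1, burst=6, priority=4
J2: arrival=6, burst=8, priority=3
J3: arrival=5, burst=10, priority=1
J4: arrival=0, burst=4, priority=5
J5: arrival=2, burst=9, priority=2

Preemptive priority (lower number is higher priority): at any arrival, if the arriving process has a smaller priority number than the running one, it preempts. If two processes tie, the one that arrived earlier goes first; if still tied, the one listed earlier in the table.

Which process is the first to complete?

Gantt: | J4 0-1 | J1 1-2 | J5 2-5 | J3 5-15 | J5 15-21 | J2 21-29 | J1 29-34 | J4 34-37 |
Completion: J1=34  J2=29  J3=15  J4=37  J5=21
Turnaround (C−A): J1=33  J2=23  J3=10  J4=37  J5=19
Finish order: J3 → J5 → J2 → J1 → J4

J3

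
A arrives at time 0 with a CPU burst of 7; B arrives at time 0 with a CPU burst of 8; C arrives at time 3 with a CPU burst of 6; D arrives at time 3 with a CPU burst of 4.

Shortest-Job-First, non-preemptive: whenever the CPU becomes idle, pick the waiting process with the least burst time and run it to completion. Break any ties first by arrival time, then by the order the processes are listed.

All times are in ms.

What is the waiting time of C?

Schedule: | A 0-7 | D 7-11 | C 11-17 | B 17-25 |
Completion: A=7  B=25  C=17  D=11
Waiting(C) = turnaround − burst = 14 − 6 = 8

8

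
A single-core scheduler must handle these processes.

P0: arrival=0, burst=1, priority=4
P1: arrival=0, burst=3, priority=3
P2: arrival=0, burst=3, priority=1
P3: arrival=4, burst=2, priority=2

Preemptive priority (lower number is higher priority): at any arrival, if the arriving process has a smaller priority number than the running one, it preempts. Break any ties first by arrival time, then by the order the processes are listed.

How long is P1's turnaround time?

8

Timeline: | P2 0-3 | P1 3-4 | P3 4-6 | P1 6-8 | P0 8-9 |
Completion: P0=9  P1=8  P2=3  P3=6
Turnaround (C−A): P0=9  P1=8  P2=3  P3=2
Turnaround(P1) = completion − arrival = 8 − 0 = 8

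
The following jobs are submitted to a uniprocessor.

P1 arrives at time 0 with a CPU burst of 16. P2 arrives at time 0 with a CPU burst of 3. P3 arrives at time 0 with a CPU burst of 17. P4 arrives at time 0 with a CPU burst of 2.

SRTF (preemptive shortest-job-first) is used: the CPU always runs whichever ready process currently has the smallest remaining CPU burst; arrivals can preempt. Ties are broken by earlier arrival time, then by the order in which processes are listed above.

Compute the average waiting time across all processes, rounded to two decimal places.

7.00

Gantt: | P4 0-2 | P2 2-5 | P1 5-21 | P3 21-38 |
Completion: P1=21  P2=5  P3=38  P4=2
Waiting times: P1=5, P2=2, P3=21, P4=0
Average waiting = (5+2+21+0) / 4 = 28/4 = 7.00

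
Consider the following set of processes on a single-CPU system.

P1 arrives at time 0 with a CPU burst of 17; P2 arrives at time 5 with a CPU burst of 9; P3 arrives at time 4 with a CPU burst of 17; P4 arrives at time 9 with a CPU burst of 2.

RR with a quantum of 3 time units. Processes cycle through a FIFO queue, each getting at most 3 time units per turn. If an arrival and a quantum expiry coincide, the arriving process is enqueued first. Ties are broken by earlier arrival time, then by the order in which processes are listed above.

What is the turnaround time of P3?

Schedule: | P1 0-6 | P3 6-9 | P2 9-12 | P1 12-15 | P4 15-17 | P3 17-20 | P2 20-23 | P1 23-26 | P3 26-29 | P2 29-32 | P1 32-35 | P3 35-38 | P1 38-40 | P3 40-45 |
Completion: P1=40  P2=32  P3=45  P4=17
Turnaround(P3) = completion − arrival = 45 − 4 = 41

41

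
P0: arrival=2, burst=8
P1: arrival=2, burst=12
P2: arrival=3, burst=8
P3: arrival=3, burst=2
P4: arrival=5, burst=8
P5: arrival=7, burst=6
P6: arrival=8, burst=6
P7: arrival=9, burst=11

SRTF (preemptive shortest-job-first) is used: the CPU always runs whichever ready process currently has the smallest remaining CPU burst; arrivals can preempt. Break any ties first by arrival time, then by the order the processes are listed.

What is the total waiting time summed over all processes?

Timeline: | idle 0-2 | P0 2-3 | P3 3-5 | P0 5-12 | P5 12-18 | P6 18-24 | P2 24-32 | P4 32-40 | P7 40-51 | P1 51-63 |
Completion: P0=12  P1=63  P2=32  P3=5  P4=40  P5=18  P6=24  P7=51
Turnaround (C−A): P0=10  P1=61  P2=29  P3=2  P4=35  P5=11  P6=16  P7=42
Waiting = turnaround − burst: P0=2, P1=49, P2=21, P3=0, P4=27, P5=5, P6=10, P7=31
Total waiting = 2 + 49 + 21 + 0 + 27 + 5 + 10 + 31 = 145

145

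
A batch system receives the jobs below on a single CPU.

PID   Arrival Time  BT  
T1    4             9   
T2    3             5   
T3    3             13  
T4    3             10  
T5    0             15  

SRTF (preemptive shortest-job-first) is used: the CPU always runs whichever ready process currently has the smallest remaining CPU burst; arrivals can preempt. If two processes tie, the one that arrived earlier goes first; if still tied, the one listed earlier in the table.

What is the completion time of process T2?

Schedule: | T5 0-3 | T2 3-8 | T1 8-17 | T4 17-27 | T5 27-39 | T3 39-52 |
Completion: T1=17  T2=8  T3=52  T4=27  T5=39
Turnaround (C−A): T1=13  T2=5  T3=49  T4=24  T5=39

8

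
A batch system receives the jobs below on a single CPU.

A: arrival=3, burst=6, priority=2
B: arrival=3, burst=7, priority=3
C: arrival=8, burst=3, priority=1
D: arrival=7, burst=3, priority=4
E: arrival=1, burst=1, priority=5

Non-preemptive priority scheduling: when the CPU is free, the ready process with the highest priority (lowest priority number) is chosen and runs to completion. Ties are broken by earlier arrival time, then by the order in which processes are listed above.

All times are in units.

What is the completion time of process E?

Timeline: | idle 0-1 | E 1-2 | idle 2-3 | A 3-9 | C 9-12 | B 12-19 | D 19-22 |
Completion: A=9  B=19  C=12  D=22  E=2

2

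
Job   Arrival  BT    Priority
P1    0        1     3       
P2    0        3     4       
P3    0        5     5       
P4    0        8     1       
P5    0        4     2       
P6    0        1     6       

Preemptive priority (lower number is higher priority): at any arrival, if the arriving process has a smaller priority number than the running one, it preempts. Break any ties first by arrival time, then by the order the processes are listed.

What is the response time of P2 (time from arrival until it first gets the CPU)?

13

Timeline: | P4 0-8 | P5 8-12 | P1 12-13 | P2 13-16 | P3 16-21 | P6 21-22 |
Completion: P1=13  P2=16  P3=21  P4=8  P5=12  P6=22
Turnaround (C−A): P1=13  P2=16  P3=21  P4=8  P5=12  P6=22
Response(P2) = first start − arrival = 13 − 0 = 13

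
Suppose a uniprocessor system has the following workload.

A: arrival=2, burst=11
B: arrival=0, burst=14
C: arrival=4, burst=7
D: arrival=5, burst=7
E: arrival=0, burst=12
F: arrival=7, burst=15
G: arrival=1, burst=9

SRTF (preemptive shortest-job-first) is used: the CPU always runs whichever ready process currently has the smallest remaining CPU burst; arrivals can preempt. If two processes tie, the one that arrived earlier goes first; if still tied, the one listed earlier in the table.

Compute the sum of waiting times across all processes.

173

Timeline: | E 0-1 | G 1-10 | C 10-17 | D 17-24 | E 24-35 | A 35-46 | B 46-60 | F 60-75 |
Completion: A=46  B=60  C=17  D=24  E=35  F=75  G=10
Turnaround (C−A): A=44  B=60  C=13  D=19  E=35  F=68  G=9
Waiting = turnaround − burst: A=33, B=46, C=6, D=12, E=23, F=53, G=0
Total waiting = 33 + 46 + 6 + 12 + 23 + 53 + 0 = 173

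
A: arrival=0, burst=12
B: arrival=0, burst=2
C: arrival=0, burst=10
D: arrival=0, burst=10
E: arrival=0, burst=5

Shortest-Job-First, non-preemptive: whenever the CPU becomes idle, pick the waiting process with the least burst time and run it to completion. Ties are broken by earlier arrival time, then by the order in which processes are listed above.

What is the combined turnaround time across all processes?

Schedule: | B 0-2 | E 2-7 | C 7-17 | D 17-27 | A 27-39 |
Completion: A=39  B=2  C=17  D=27  E=7
Turnaround (C−A): A=39  B=2  C=17  D=27  E=7
Turnaround = completion − arrival: A=39, B=2, C=17, D=27, E=7
Total turnaround = 39 + 2 + 17 + 27 + 7 = 92

92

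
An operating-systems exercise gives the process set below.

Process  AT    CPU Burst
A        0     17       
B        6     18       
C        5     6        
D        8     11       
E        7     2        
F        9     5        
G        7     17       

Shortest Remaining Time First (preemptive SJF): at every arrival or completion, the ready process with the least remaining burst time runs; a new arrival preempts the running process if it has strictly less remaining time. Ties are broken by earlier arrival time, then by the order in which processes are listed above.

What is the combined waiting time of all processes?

126

Gantt: | A 0-5 | C 5-7 | E 7-9 | C 9-13 | F 13-18 | D 18-29 | A 29-41 | G 41-58 | B 58-76 |
Completion: A=41  B=76  C=13  D=29  E=9  F=18  G=58
Waiting = turnaround − burst: A=24, B=52, C=2, D=10, E=0, F=4, G=34
Total waiting = 24 + 52 + 2 + 10 + 0 + 4 + 34 = 126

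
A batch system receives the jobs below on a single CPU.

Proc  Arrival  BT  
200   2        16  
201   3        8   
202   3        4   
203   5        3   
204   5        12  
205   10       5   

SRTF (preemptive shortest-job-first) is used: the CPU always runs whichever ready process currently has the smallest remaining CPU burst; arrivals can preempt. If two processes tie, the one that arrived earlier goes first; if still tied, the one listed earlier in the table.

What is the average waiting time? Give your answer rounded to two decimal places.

10.67

Gantt: | idle 0-2 | 200 2-3 | 202 3-7 | 203 7-10 | 205 10-15 | 201 15-23 | 204 23-35 | 200 35-50 |
Completion: 200=50  201=23  202=7  203=10  204=35  205=15
Waiting times: 200=32, 201=12, 202=0, 203=2, 204=18, 205=0
Average waiting = (32+12+0+2+18+0) / 6 = 64/6 = 10.67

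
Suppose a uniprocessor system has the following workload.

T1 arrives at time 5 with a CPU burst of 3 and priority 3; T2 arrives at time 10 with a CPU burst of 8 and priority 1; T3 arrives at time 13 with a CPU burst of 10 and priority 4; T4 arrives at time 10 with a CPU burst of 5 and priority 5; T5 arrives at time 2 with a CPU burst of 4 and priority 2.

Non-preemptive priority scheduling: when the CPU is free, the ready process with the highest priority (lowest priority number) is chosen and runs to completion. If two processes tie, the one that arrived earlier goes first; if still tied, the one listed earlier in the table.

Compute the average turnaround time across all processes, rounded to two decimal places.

10.80

Gantt: | idle 0-2 | T5 2-6 | T1 6-9 | idle 9-10 | T2 10-18 | T3 18-28 | T4 28-33 |
Completion: T1=9  T2=18  T3=28  T4=33  T5=6
Turnaround (C−A): T1=4  T2=8  T3=15  T4=23  T5=4
Turnaround times: T1=4, T2=8, T3=15, T4=23, T5=4
Average turnaround = (4+8+15+23+4) / 5 = 54/5 = 10.80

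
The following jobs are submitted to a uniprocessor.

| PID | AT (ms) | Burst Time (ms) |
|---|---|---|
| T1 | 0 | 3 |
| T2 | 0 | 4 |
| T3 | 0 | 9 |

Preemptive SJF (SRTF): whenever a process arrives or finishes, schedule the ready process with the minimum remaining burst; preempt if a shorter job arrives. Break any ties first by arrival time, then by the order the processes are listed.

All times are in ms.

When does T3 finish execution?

16

Schedule: | T1 0-3 | T2 3-7 | T3 7-16 |
Completion: T1=3  T2=7  T3=16
Turnaround (C−A): T1=3  T2=7  T3=16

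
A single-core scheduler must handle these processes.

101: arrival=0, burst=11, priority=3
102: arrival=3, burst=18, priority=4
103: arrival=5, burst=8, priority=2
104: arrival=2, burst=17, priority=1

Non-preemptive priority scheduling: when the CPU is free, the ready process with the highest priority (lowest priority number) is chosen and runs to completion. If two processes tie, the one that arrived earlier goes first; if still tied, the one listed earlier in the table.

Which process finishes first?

Timeline: | 101 0-11 | 104 11-28 | 103 28-36 | 102 36-54 |
Completion: 101=11  102=54  103=36  104=28
Turnaround (C−A): 101=11  102=51  103=31  104=26
Finish order: 101 → 104 → 103 → 102

101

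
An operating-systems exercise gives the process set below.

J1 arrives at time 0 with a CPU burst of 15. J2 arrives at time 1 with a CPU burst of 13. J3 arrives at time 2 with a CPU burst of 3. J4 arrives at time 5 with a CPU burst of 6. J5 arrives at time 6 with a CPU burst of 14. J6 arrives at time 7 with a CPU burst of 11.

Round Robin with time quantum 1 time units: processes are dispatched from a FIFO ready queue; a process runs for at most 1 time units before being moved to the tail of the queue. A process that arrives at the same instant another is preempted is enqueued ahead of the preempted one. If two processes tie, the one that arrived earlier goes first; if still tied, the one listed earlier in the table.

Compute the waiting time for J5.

42

Gantt: | J1 0-1 | J2 1-2 | J1 2-3 | J3 3-4 | J2 4-5 | J1 5-6 | J3 6-7 | J4 7-8 | J2 8-9 | J5 9-10 | J1 10-11 | J6 11-12 | J3 12-13 | J4 13-14 | J2 14-15 | J5 15-16 | J1 16-17 | J6 17-18 | J4 18-19 | J2 19-20 | J5 20-21 | J1 21-22 | J6 22-23 | J4 23-24 | J2 24-25 | J5 25-26 | J1 26-27 | J6 27-28 | J4 28-29 | J2 29-30 | J5 30-31 | J1 31-32 | J6 32-33 | J4 33-34 | J2 34-35 | J5 35-36 | J1 36-37 | J6 37-38 | J2 38-39 | J5 39-40 | J1 40-41 | J6 41-42 | J2 42-43 | J5 43-44 | J1 44-45 | J6 45-46 | J2 46-47 | J5 47-48 | J1 48-49 | J6 49-50 | J2 50-51 | J5 51-52 | J1 52-53 | J6 53-54 | J2 54-55 | J5 55-56 | J1 56-57 | J6 57-58 | J5 58-59 | J1 59-60 | J5 60-62 |
Completion: J1=60  J2=55  J3=13  J4=34  J5=62  J6=58
Waiting(J5) = turnaround − burst = 56 − 14 = 42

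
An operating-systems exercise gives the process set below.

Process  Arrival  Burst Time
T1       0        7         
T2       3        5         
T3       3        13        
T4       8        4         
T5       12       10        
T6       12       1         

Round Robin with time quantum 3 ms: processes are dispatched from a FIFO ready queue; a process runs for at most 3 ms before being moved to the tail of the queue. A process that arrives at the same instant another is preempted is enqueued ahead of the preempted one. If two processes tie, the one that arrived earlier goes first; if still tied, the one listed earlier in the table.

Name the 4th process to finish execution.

T4

Timeline: | T1 0-3 | T2 3-6 | T3 6-9 | T1 9-12 | T2 12-14 | T4 14-17 | T3 17-20 | T5 20-23 | T6 23-24 | T1 24-25 | T4 25-26 | T3 26-29 | T5 29-32 | T3 32-35 | T5 35-38 | T3 38-39 | T5 39-40 |
Completion: T1=25  T2=14  T3=39  T4=26  T5=40  T6=24
Finish order: T2 → T6 → T1 → T4 → T3 → T5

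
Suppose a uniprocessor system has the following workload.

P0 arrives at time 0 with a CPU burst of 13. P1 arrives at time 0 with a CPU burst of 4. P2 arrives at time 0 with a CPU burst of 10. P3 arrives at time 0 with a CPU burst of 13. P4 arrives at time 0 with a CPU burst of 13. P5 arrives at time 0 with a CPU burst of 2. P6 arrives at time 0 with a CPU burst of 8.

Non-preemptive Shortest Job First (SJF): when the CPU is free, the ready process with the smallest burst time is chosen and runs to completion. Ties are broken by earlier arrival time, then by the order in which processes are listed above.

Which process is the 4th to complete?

Timeline: | P5 0-2 | P1 2-6 | P6 6-14 | P2 14-24 | P0 24-37 | P3 37-50 | P4 50-63 |
Completion: P0=37  P1=6  P2=24  P3=50  P4=63  P5=2  P6=14
Finish order: P5 → P1 → P6 → P2 → P0 → P3 → P4

P2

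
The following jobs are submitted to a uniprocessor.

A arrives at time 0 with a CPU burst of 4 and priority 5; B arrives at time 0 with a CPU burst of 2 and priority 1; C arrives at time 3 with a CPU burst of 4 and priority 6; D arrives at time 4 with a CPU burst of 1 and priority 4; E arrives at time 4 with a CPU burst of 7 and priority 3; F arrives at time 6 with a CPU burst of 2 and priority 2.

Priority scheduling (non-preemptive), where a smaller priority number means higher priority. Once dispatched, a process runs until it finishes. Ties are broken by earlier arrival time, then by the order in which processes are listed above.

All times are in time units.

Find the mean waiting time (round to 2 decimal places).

5.00

Schedule: | B 0-2 | A 2-6 | F 6-8 | E 8-15 | D 15-16 | C 16-20 |
Completion: A=6  B=2  C=20  D=16  E=15  F=8
Turnaround (C−A): A=6  B=2  C=17  D=12  E=11  F=2
Waiting times: A=2, B=0, C=13, D=11, E=4, F=0
Average waiting = (2+0+13+11+4+0) / 6 = 30/6 = 5.00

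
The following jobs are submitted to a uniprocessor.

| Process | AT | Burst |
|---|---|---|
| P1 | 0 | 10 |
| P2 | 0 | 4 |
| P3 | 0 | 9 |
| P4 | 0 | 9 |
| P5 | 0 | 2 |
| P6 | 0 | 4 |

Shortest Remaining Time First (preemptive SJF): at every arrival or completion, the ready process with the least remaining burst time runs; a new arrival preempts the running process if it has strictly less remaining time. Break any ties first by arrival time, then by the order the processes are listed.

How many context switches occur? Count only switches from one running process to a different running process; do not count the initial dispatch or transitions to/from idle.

5

Schedule: | P5 0-2 | P2 2-6 | P6 6-10 | P3 10-19 | P4 19-28 | P1 28-38 |
Completion: P1=38  P2=6  P3=19  P4=28  P5=2  P6=10
Turnaround (C−A): P1=38  P2=6  P3=19  P4=28  P5=2  P6=10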